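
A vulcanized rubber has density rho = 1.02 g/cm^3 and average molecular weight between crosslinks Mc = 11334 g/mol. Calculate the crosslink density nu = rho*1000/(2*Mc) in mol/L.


nu = rho * 1000 / (2 * Mc)
nu = 1.02 * 1000 / (2 * 11334)
nu = 1020.0 / 22668
nu = 0.0450 mol/L

0.0450 mol/L


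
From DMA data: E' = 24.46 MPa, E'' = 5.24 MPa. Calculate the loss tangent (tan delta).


tan delta = E'' / E'
= 5.24 / 24.46
= 0.2142

tan delta = 0.2142


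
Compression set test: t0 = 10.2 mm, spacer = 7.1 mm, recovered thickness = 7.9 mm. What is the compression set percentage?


CS = (t0 - recovered) / (t0 - ts) * 100
= (10.2 - 7.9) / (10.2 - 7.1) * 100
= 2.3 / 3.1 * 100
= 74.2%

74.2%


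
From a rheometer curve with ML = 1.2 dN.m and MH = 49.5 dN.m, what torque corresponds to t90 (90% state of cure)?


M90 = ML + 0.9 * (MH - ML)
M90 = 1.2 + 0.9 * (49.5 - 1.2)
M90 = 1.2 + 0.9 * 48.3
M90 = 44.67 dN.m

44.67 dN.m


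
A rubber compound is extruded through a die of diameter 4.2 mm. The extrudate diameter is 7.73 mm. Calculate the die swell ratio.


Die swell ratio = D_extrudate / D_die
= 7.73 / 4.2
= 1.84

Die swell = 1.84


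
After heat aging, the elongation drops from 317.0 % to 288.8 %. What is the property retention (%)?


Retention = aged / original * 100
= 288.8 / 317.0 * 100
= 91.1%

91.1%


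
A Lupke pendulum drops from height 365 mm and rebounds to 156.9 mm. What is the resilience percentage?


Resilience = h_rebound / h_drop * 100
= 156.9 / 365 * 100
= 43.0%

43.0%


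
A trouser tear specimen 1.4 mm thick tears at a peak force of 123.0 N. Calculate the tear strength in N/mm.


Tear strength = force / thickness
= 123.0 / 1.4
= 87.86 N/mm

87.86 N/mm


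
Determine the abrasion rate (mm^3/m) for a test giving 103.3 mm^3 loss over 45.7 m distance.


Rate = volume_loss / distance
= 103.3 / 45.7
= 2.26 mm^3/m

2.26 mm^3/m


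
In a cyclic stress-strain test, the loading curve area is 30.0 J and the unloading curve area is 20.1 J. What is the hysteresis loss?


Hysteresis loss = loading - unloading
= 30.0 - 20.1
= 9.9 J

9.9 J


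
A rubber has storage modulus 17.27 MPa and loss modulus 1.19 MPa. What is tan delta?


tan delta = E'' / E'
= 1.19 / 17.27
= 0.0689

tan delta = 0.0689


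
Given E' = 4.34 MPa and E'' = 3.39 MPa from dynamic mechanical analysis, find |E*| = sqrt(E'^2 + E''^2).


|E*| = sqrt(E'^2 + E''^2)
= sqrt(4.34^2 + 3.39^2)
= sqrt(18.8356 + 11.4921)
= 5.507 MPa

5.507 MPa


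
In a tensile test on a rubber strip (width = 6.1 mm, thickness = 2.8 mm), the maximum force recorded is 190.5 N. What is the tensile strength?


Area = width * thickness = 6.1 * 2.8 = 17.08 mm^2
TS = force / area = 190.5 / 17.08 = 11.15 MPa

11.15 MPa


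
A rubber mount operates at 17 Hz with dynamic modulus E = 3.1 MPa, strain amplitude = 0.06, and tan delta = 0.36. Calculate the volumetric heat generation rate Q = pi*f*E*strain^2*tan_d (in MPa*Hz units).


Q = pi * f * E * strain^2 * tan_d
= pi * 17 * 3.1 * 0.06^2 * 0.36
= pi * 17 * 3.1 * 0.0036 * 0.36
= 0.2146

Q = 0.2146


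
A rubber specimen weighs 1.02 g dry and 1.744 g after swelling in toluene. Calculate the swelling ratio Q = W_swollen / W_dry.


Q = W_swollen / W_dry
Q = 1.744 / 1.02
Q = 1.71

Q = 1.71


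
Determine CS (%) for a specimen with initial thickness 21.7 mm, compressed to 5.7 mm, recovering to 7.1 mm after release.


CS = (t0 - recovered) / (t0 - ts) * 100
= (21.7 - 7.1) / (21.7 - 5.7) * 100
= 14.6 / 16.0 * 100
= 91.2%

91.2%


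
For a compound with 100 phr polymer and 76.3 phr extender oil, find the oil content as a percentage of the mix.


Oil % = oil / (100 + oil) * 100
= 76.3 / (100 + 76.3) * 100
= 76.3 / 176.3 * 100
= 43.28%

43.28%


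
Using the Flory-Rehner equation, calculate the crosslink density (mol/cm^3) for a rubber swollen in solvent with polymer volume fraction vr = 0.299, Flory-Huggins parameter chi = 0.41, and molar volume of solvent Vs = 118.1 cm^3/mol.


ln(1 - vr) = ln(1 - 0.299) = -0.3552
Numerator = -((-0.3552) + 0.299 + 0.41 * 0.299^2) = 0.0196
Denominator = 118.1 * (0.299^(1/3) - 0.299/2) = 61.3161
nu = 0.0196 / 61.3161 = 3.1954e-04 mol/cm^3

3.1954e-04 mol/cm^3


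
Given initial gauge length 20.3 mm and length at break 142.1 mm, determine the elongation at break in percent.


Elongation = (Lf - L0) / L0 * 100
= (142.1 - 20.3) / 20.3 * 100
= 121.8 / 20.3 * 100
= 600.0%

600.0%


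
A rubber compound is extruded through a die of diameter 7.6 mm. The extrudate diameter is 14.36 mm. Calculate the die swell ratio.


Die swell ratio = D_extrudate / D_die
= 14.36 / 7.6
= 1.889

Die swell = 1.889


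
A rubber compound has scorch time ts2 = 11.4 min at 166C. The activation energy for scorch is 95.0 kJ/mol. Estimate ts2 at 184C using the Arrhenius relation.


Convert temperatures: T1 = 166 + 273.15 = 439.15 K, T2 = 184 + 273.15 = 457.15 K
ts2_new = 11.4 * exp(95000 / 8.314 * (1/457.15 - 1/439.15))
1/T2 - 1/T1 = -8.9660e-05
ts2_new = 4.09 min

4.09 min


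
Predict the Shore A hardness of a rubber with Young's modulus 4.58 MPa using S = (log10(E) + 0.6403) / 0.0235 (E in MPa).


log10(E) = 0.0235*S - 0.6403  =>  S = (log10(E) + 0.6403) / 0.0235
log10(4.58) = 0.660865
S = (0.660865 + 0.6403) / 0.0235 = 1.301165 / 0.0235
S = 55.4

Shore A = 55.4


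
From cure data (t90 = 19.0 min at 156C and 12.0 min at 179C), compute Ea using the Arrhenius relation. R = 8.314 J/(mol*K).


T1 = 429.15 K, T2 = 452.15 K
1/T1 - 1/T2 = 1.1853e-04
ln(t1/t2) = ln(19.0/12.0) = 0.4595
Ea = 8.314 * 0.4595 / 1.1853e-04 = 32232.1969 J/mol
Ea = 32.23 kJ/mol

32.23 kJ/mol


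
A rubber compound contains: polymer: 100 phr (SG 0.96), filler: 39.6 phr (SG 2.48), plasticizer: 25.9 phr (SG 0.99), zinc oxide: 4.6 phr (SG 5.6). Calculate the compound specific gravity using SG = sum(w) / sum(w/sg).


Sum of weights = 170.1
Volume contributions:
  polymer: 100/0.96 = 104.1667
  filler: 39.6/2.48 = 15.9677
  plasticizer: 25.9/0.99 = 26.1616
  zinc oxide: 4.6/5.6 = 0.8214
Sum of volumes = 147.1175
SG = 170.1 / 147.1175 = 1.156

SG = 1.156


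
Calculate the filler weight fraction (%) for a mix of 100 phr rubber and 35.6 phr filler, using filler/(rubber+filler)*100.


Filler % = filler / (rubber + filler) * 100
= 35.6 / (100 + 35.6) * 100
= 35.6 / 135.6 * 100
= 26.25%

26.25%


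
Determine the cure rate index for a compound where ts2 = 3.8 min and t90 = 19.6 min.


CRI = 100 / (t90 - ts2)
= 100 / (19.6 - 3.8)
= 100 / 15.8
= 6.33 min^-1

6.33 min^-1


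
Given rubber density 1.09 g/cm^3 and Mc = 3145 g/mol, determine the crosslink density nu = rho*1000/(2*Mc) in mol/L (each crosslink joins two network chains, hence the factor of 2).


nu = rho * 1000 / (2 * Mc)
nu = 1.09 * 1000 / (2 * 3145)
nu = 1090.0 / 6290
nu = 0.1733 mol/L

0.1733 mol/L


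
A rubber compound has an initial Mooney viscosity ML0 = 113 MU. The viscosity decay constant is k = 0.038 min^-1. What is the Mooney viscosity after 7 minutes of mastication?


ML = ML0 * exp(-k * t)
ML = 113 * exp(-0.038 * 7)
ML = 113 * 0.7664
ML = 86.61 MU

86.61 MU


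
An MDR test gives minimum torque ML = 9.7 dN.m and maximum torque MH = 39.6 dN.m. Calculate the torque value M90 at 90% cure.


M90 = ML + 0.9 * (MH - ML)
M90 = 9.7 + 0.9 * (39.6 - 9.7)
M90 = 9.7 + 0.9 * 29.9
M90 = 36.61 dN.m

36.61 dN.m


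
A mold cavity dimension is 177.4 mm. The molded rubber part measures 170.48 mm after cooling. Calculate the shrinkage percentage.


Shrinkage = (mold - part) / mold * 100
= (177.4 - 170.48) / 177.4 * 100
= 6.92 / 177.4 * 100
= 3.9%

3.9%


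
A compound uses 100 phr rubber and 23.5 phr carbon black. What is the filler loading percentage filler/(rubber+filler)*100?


Filler % = filler / (rubber + filler) * 100
= 23.5 / (100 + 23.5) * 100
= 23.5 / 123.5 * 100
= 19.03%

19.03%


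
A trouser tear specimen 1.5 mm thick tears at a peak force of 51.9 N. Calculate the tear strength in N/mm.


Tear strength = force / thickness
= 51.9 / 1.5
= 34.6 N/mm

34.6 N/mm


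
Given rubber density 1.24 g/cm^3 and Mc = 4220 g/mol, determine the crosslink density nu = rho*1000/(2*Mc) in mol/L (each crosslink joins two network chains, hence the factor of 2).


nu = rho * 1000 / (2 * Mc)
nu = 1.24 * 1000 / (2 * 4220)
nu = 1240.0 / 8440
nu = 0.1469 mol/L

0.1469 mol/L


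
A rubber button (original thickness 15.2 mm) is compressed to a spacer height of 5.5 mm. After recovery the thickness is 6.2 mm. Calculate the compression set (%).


CS = (t0 - recovered) / (t0 - ts) * 100
= (15.2 - 6.2) / (15.2 - 5.5) * 100
= 9.0 / 9.7 * 100
= 92.8%

92.8%


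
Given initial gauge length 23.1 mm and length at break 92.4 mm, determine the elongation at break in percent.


Elongation = (Lf - L0) / L0 * 100
= (92.4 - 23.1) / 23.1 * 100
= 69.3 / 23.1 * 100
= 300.0%

300.0%


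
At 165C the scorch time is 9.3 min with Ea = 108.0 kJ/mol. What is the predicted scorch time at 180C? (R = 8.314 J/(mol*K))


Convert temperatures: T1 = 165 + 273.15 = 438.15 K, T2 = 180 + 273.15 = 453.15 K
ts2_new = 9.3 * exp(108000 / 8.314 * (1/453.15 - 1/438.15))
1/T2 - 1/T1 = -7.5549e-05
ts2_new = 3.49 min

3.49 min


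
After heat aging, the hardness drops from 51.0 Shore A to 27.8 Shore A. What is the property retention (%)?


Retention = aged / original * 100
= 27.8 / 51.0 * 100
= 54.5%

54.5%


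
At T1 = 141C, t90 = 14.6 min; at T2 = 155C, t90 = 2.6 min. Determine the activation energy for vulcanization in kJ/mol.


T1 = 414.15 K, T2 = 428.15 K
1/T1 - 1/T2 = 7.8954e-05
ln(t1/t2) = ln(14.6/2.6) = 1.7255
Ea = 8.314 * 1.7255 / 7.8954e-05 = 181699.2356 J/mol
Ea = 181.7 kJ/mol

181.7 kJ/mol


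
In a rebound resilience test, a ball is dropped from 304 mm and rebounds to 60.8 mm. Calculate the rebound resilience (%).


Resilience = h_rebound / h_drop * 100
= 60.8 / 304 * 100
= 20.0%

20.0%


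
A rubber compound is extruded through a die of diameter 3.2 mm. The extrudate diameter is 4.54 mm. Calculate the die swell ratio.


Die swell ratio = D_extrudate / D_die
= 4.54 / 3.2
= 1.419

Die swell = 1.419


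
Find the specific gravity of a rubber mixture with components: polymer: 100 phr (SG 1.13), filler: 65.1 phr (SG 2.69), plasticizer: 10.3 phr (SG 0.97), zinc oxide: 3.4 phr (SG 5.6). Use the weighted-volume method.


Sum of weights = 178.8
Volume contributions:
  polymer: 100/1.13 = 88.4956
  filler: 65.1/2.69 = 24.2007
  plasticizer: 10.3/0.97 = 10.6186
  zinc oxide: 3.4/5.6 = 0.6071
Sum of volumes = 123.9220
SG = 178.8 / 123.9220 = 1.443

SG = 1.443


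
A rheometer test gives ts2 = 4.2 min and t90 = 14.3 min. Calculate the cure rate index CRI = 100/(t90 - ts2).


CRI = 100 / (t90 - ts2)
= 100 / (14.3 - 4.2)
= 100 / 10.1
= 9.9 min^-1

9.9 min^-1


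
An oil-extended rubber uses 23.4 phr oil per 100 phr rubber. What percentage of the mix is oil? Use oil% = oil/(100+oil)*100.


Oil % = oil / (100 + oil) * 100
= 23.4 / (100 + 23.4) * 100
= 23.4 / 123.4 * 100
= 18.96%

18.96%


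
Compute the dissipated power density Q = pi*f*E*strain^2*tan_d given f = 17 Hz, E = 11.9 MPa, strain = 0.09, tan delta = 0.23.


Q = pi * f * E * strain^2 * tan_d
= pi * 17 * 11.9 * 0.09^2 * 0.23
= pi * 17 * 11.9 * 0.0081 * 0.23
= 1.1840

Q = 1.1840


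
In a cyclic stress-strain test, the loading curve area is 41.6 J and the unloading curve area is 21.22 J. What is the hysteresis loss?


Hysteresis loss = loading - unloading
= 41.6 - 21.22
= 20.38 J

20.38 J


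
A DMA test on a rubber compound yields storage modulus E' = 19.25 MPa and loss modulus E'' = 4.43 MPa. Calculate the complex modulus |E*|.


|E*| = sqrt(E'^2 + E''^2)
= sqrt(19.25^2 + 4.43^2)
= sqrt(370.5625 + 19.6249)
= 19.753 MPa

19.753 MPa


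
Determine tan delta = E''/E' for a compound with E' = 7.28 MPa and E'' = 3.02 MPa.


tan delta = E'' / E'
= 3.02 / 7.28
= 0.4148

tan delta = 0.4148


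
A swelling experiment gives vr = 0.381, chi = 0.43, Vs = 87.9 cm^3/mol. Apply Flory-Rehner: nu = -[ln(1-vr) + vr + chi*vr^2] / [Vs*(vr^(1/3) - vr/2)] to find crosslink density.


ln(1 - vr) = ln(1 - 0.381) = -0.4797
Numerator = -((-0.4797) + 0.381 + 0.43 * 0.381^2) = 0.0362
Denominator = 87.9 * (0.381^(1/3) - 0.381/2) = 46.9782
nu = 0.0362 / 46.9782 = 7.7123e-04 mol/cm^3

7.7123e-04 mol/cm^3


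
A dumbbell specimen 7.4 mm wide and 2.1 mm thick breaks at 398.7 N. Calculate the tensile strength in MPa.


Area = width * thickness = 7.4 * 2.1 = 15.54 mm^2
TS = force / area = 398.7 / 15.54 = 25.66 MPa

25.66 MPa


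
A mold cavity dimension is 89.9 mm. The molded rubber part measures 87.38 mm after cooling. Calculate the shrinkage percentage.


Shrinkage = (mold - part) / mold * 100
= (89.9 - 87.38) / 89.9 * 100
= 2.52 / 89.9 * 100
= 2.8%

2.8%


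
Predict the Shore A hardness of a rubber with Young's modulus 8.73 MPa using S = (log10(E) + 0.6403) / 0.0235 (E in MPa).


log10(E) = 0.0235*S - 0.6403  =>  S = (log10(E) + 0.6403) / 0.0235
log10(8.73) = 0.941014
S = (0.941014 + 0.6403) / 0.0235 = 1.581314 / 0.0235
S = 67.3

Shore A = 67.3


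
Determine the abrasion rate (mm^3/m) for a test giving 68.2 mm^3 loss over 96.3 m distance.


Rate = volume_loss / distance
= 68.2 / 96.3
= 0.708 mm^3/m

0.708 mm^3/m


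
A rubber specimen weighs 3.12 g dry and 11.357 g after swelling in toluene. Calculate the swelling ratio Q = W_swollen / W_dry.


Q = W_swollen / W_dry
Q = 11.357 / 3.12
Q = 3.64

Q = 3.64


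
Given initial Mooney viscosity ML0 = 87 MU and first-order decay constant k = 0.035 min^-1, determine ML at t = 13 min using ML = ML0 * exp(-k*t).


ML = ML0 * exp(-k * t)
ML = 87 * exp(-0.035 * 13)
ML = 87 * 0.6344
ML = 55.2 MU

55.2 MU


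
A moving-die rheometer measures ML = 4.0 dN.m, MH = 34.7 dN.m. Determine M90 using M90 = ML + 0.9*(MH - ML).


M90 = ML + 0.9 * (MH - ML)
M90 = 4.0 + 0.9 * (34.7 - 4.0)
M90 = 4.0 + 0.9 * 30.7
M90 = 31.63 dN.m

31.63 dN.m


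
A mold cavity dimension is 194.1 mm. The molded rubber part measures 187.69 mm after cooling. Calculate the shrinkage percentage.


Shrinkage = (mold - part) / mold * 100
= (194.1 - 187.69) / 194.1 * 100
= 6.41 / 194.1 * 100
= 3.3%

3.3%


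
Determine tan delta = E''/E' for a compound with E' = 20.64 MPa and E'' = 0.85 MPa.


tan delta = E'' / E'
= 0.85 / 20.64
= 0.0412

tan delta = 0.0412


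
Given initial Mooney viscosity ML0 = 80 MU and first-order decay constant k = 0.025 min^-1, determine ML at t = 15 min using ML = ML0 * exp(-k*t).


ML = ML0 * exp(-k * t)
ML = 80 * exp(-0.025 * 15)
ML = 80 * 0.6873
ML = 54.98 MU

54.98 MU


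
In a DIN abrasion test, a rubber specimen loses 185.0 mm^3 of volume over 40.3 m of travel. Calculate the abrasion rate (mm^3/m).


Rate = volume_loss / distance
= 185.0 / 40.3
= 4.591 mm^3/m

4.591 mm^3/m


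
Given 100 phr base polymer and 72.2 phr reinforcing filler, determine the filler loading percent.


Filler % = filler / (rubber + filler) * 100
= 72.2 / (100 + 72.2) * 100
= 72.2 / 172.2 * 100
= 41.93%

41.93%


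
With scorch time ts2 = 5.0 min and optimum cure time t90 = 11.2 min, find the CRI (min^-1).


CRI = 100 / (t90 - ts2)
= 100 / (11.2 - 5.0)
= 100 / 6.2
= 16.13 min^-1

16.13 min^-1


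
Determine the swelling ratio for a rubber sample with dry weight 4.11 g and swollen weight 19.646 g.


Q = W_swollen / W_dry
Q = 19.646 / 4.11
Q = 4.78

Q = 4.78


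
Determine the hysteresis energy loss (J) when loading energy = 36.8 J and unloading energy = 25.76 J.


Hysteresis loss = loading - unloading
= 36.8 - 25.76
= 11.04 J

11.04 J


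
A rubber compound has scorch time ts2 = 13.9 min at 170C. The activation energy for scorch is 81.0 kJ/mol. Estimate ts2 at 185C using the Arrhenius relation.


Convert temperatures: T1 = 170 + 273.15 = 443.15 K, T2 = 185 + 273.15 = 458.15 K
ts2_new = 13.9 * exp(81000 / 8.314 * (1/458.15 - 1/443.15))
1/T2 - 1/T1 = -7.3881e-05
ts2_new = 6.77 min

6.77 min


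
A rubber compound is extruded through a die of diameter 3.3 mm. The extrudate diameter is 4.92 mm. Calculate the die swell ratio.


Die swell ratio = D_extrudate / D_die
= 4.92 / 3.3
= 1.491

Die swell = 1.491


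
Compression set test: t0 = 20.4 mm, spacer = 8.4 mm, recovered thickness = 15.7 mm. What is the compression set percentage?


CS = (t0 - recovered) / (t0 - ts) * 100
= (20.4 - 15.7) / (20.4 - 8.4) * 100
= 4.7 / 12.0 * 100
= 39.2%

39.2%


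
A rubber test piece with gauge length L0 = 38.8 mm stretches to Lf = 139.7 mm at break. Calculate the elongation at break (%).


Elongation = (Lf - L0) / L0 * 100
= (139.7 - 38.8) / 38.8 * 100
= 100.9 / 38.8 * 100
= 260.1%

260.1%


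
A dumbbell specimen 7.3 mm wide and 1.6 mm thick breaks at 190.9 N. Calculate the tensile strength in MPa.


Area = width * thickness = 7.3 * 1.6 = 11.68 mm^2
TS = force / area = 190.9 / 11.68 = 16.34 MPa

16.34 MPa


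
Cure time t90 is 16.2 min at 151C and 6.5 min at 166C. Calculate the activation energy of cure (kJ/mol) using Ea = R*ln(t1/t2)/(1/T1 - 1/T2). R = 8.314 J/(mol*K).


T1 = 424.15 K, T2 = 439.15 K
1/T1 - 1/T2 = 8.0530e-05
ln(t1/t2) = ln(16.2/6.5) = 0.9132
Ea = 8.314 * 0.9132 / 8.0530e-05 = 94280.3820 J/mol
Ea = 94.28 kJ/mol

94.28 kJ/mol


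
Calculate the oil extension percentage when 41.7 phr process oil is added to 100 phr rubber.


Oil % = oil / (100 + oil) * 100
= 41.7 / (100 + 41.7) * 100
= 41.7 / 141.7 * 100
= 29.43%

29.43%


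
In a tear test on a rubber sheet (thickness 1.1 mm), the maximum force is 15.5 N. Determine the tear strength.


Tear strength = force / thickness
= 15.5 / 1.1
= 14.09 N/mm

14.09 N/mm


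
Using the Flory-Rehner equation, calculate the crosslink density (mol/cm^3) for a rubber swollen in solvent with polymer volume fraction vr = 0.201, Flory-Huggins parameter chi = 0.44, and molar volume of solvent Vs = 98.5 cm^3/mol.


ln(1 - vr) = ln(1 - 0.201) = -0.2244
Numerator = -((-0.2244) + 0.201 + 0.44 * 0.201^2) = 0.0056
Denominator = 98.5 * (0.201^(1/3) - 0.201/2) = 47.7997
nu = 0.0056 / 47.7997 = 1.1753e-04 mol/cm^3

1.1753e-04 mol/cm^3


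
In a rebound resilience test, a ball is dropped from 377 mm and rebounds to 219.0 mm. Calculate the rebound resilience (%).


Resilience = h_rebound / h_drop * 100
= 219.0 / 377 * 100
= 58.1%

58.1%


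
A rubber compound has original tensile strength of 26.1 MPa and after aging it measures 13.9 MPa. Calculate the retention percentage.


Retention = aged / original * 100
= 13.9 / 26.1 * 100
= 53.3%

53.3%


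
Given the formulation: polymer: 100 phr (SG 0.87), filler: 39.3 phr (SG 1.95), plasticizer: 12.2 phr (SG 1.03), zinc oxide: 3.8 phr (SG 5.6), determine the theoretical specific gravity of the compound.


Sum of weights = 155.3
Volume contributions:
  polymer: 100/0.87 = 114.9425
  filler: 39.3/1.95 = 20.1538
  plasticizer: 12.2/1.03 = 11.8447
  zinc oxide: 3.8/5.6 = 0.6786
Sum of volumes = 147.6196
SG = 155.3 / 147.6196 = 1.052

SG = 1.052


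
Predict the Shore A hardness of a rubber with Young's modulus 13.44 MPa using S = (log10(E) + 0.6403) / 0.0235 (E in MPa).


log10(E) = 0.0235*S - 0.6403  =>  S = (log10(E) + 0.6403) / 0.0235
log10(13.44) = 1.128399
S = (1.128399 + 0.6403) / 0.0235 = 1.768699 / 0.0235
S = 75.3

Shore A = 75.3


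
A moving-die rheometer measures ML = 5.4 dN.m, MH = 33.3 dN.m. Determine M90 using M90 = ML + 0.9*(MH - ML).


M90 = ML + 0.9 * (MH - ML)
M90 = 5.4 + 0.9 * (33.3 - 5.4)
M90 = 5.4 + 0.9 * 27.9
M90 = 30.51 dN.m

30.51 dN.m


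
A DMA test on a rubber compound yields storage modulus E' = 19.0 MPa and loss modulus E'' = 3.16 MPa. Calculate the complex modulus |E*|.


|E*| = sqrt(E'^2 + E''^2)
= sqrt(19.0^2 + 3.16^2)
= sqrt(361.0000 + 9.9856)
= 19.261 MPa

19.261 MPa


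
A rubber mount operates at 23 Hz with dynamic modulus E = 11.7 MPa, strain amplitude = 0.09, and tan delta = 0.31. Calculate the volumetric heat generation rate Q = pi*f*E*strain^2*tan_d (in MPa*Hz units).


Q = pi * f * E * strain^2 * tan_d
= pi * 23 * 11.7 * 0.09^2 * 0.31
= pi * 23 * 11.7 * 0.0081 * 0.31
= 2.1228

Q = 2.1228


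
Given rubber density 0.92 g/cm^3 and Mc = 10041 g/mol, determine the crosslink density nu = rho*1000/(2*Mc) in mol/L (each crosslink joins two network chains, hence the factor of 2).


nu = rho * 1000 / (2 * Mc)
nu = 0.92 * 1000 / (2 * 10041)
nu = 920.0 / 20082
nu = 0.0458 mol/L

0.0458 mol/L


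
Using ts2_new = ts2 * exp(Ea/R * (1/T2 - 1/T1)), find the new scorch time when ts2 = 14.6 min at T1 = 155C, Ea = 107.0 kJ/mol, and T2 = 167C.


Convert temperatures: T1 = 155 + 273.15 = 428.15 K, T2 = 167 + 273.15 = 440.15 K
ts2_new = 14.6 * exp(107000 / 8.314 * (1/440.15 - 1/428.15))
1/T2 - 1/T1 = -6.3677e-05
ts2_new = 6.43 min

6.43 min


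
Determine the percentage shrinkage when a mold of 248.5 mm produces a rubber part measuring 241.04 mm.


Shrinkage = (mold - part) / mold * 100
= (248.5 - 241.04) / 248.5 * 100
= 7.46 / 248.5 * 100
= 3.0%

3.0%


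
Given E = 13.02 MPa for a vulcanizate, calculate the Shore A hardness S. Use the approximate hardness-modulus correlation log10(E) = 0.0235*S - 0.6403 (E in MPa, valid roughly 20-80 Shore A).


log10(E) = 0.0235*S - 0.6403  =>  S = (log10(E) + 0.6403) / 0.0235
log10(13.02) = 1.114611
S = (1.114611 + 0.6403) / 0.0235 = 1.754911 / 0.0235
S = 74.7

Shore A = 74.7


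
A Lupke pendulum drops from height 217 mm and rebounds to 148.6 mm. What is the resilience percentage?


Resilience = h_rebound / h_drop * 100
= 148.6 / 217 * 100
= 68.5%

68.5%


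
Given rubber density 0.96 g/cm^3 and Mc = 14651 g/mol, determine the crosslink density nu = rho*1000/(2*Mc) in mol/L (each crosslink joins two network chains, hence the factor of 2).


nu = rho * 1000 / (2 * Mc)
nu = 0.96 * 1000 / (2 * 14651)
nu = 960.0 / 29302
nu = 0.0328 mol/L

0.0328 mol/L


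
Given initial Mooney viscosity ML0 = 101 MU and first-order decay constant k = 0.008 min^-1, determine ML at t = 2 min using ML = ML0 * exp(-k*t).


ML = ML0 * exp(-k * t)
ML = 101 * exp(-0.008 * 2)
ML = 101 * 0.9841
ML = 99.4 MU

99.4 MU


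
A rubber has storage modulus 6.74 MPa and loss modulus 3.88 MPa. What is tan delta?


tan delta = E'' / E'
= 3.88 / 6.74
= 0.5757

tan delta = 0.5757


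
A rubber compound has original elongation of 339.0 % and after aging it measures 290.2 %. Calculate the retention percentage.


Retention = aged / original * 100
= 290.2 / 339.0 * 100
= 85.6%

85.6%


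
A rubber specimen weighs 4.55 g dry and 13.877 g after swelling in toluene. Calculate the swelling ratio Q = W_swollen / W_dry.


Q = W_swollen / W_dry
Q = 13.877 / 4.55
Q = 3.05

Q = 3.05


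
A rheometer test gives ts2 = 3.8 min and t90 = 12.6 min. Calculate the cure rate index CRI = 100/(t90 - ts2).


CRI = 100 / (t90 - ts2)
= 100 / (12.6 - 3.8)
= 100 / 8.8
= 11.36 min^-1

11.36 min^-1


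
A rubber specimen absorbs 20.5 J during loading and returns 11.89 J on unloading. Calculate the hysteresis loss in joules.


Hysteresis loss = loading - unloading
= 20.5 - 11.89
= 8.61 J

8.61 J


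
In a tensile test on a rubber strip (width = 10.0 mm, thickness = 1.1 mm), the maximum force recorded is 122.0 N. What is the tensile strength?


Area = width * thickness = 10.0 * 1.1 = 11.0 mm^2
TS = force / area = 122.0 / 11.0 = 11.09 MPa

11.09 MPa


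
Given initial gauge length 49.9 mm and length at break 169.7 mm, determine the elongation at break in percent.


Elongation = (Lf - L0) / L0 * 100
= (169.7 - 49.9) / 49.9 * 100
= 119.8 / 49.9 * 100
= 240.1%

240.1%


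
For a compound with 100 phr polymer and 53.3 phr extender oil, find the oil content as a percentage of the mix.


Oil % = oil / (100 + oil) * 100
= 53.3 / (100 + 53.3) * 100
= 53.3 / 153.3 * 100
= 34.77%

34.77%


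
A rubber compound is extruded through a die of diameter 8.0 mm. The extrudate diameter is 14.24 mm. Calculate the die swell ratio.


Die swell ratio = D_extrudate / D_die
= 14.24 / 8.0
= 1.78

Die swell = 1.78


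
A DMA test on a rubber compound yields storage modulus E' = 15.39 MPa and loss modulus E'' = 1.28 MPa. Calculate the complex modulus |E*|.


|E*| = sqrt(E'^2 + E''^2)
= sqrt(15.39^2 + 1.28^2)
= sqrt(236.8521 + 1.6384)
= 15.443 MPa

15.443 MPa


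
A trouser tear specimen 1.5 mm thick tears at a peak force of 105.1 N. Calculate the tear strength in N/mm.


Tear strength = force / thickness
= 105.1 / 1.5
= 70.07 N/mm

70.07 N/mm


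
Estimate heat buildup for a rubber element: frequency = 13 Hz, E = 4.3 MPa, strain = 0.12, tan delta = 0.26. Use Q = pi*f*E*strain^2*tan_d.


Q = pi * f * E * strain^2 * tan_d
= pi * 13 * 4.3 * 0.12^2 * 0.26
= pi * 13 * 4.3 * 0.0144 * 0.26
= 0.6575

Q = 0.6575


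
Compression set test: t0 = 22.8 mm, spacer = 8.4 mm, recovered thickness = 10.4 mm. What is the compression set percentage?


CS = (t0 - recovered) / (t0 - ts) * 100
= (22.8 - 10.4) / (22.8 - 8.4) * 100
= 12.4 / 14.4 * 100
= 86.1%

86.1%


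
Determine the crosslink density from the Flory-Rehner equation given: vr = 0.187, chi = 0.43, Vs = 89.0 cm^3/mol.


ln(1 - vr) = ln(1 - 0.187) = -0.2070
Numerator = -((-0.2070) + 0.187 + 0.43 * 0.187^2) = 0.0050
Denominator = 89.0 * (0.187^(1/3) - 0.187/2) = 42.5730
nu = 0.0050 / 42.5730 = 1.1715e-04 mol/cm^3

1.1715e-04 mol/cm^3


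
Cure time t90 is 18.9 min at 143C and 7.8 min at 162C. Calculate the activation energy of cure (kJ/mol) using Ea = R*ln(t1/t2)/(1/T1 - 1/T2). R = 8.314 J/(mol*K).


T1 = 416.15 K, T2 = 435.15 K
1/T1 - 1/T2 = 1.0492e-04
ln(t1/t2) = ln(18.9/7.8) = 0.8850
Ea = 8.314 * 0.8850 / 1.0492e-04 = 70130.5616 J/mol
Ea = 70.13 kJ/mol

70.13 kJ/mol


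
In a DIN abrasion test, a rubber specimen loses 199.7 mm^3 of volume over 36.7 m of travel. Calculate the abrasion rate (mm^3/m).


Rate = volume_loss / distance
= 199.7 / 36.7
= 5.441 mm^3/m

5.441 mm^3/m


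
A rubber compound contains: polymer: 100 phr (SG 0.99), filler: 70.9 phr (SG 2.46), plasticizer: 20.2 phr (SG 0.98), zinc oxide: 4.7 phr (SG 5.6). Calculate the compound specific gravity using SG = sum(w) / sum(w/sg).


Sum of weights = 195.8
Volume contributions:
  polymer: 100/0.99 = 101.0101
  filler: 70.9/2.46 = 28.8211
  plasticizer: 20.2/0.98 = 20.6122
  zinc oxide: 4.7/5.6 = 0.8393
Sum of volumes = 151.2828
SG = 195.8 / 151.2828 = 1.294

SG = 1.294


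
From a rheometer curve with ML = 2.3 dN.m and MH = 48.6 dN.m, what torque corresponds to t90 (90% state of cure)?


M90 = ML + 0.9 * (MH - ML)
M90 = 2.3 + 0.9 * (48.6 - 2.3)
M90 = 2.3 + 0.9 * 46.3
M90 = 43.97 dN.m

43.97 dN.m


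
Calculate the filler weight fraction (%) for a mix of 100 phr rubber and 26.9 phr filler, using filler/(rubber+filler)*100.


Filler % = filler / (rubber + filler) * 100
= 26.9 / (100 + 26.9) * 100
= 26.9 / 126.9 * 100
= 21.2%

21.2%


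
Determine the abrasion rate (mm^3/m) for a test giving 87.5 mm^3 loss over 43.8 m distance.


Rate = volume_loss / distance
= 87.5 / 43.8
= 1.998 mm^3/m

1.998 mm^3/m


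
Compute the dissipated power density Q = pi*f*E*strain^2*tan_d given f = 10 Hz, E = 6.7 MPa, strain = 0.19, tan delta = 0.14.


Q = pi * f * E * strain^2 * tan_d
= pi * 10 * 6.7 * 0.19^2 * 0.14
= pi * 10 * 6.7 * 0.0361 * 0.14
= 1.0638

Q = 1.0638


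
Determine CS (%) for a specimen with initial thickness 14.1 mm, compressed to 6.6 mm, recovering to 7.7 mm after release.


CS = (t0 - recovered) / (t0 - ts) * 100
= (14.1 - 7.7) / (14.1 - 6.6) * 100
= 6.4 / 7.5 * 100
= 85.3%

85.3%


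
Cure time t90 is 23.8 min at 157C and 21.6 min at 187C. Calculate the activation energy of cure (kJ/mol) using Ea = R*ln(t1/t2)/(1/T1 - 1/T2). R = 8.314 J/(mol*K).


T1 = 430.15 K, T2 = 460.15 K
1/T1 - 1/T2 = 1.5157e-04
ln(t1/t2) = ln(23.8/21.6) = 0.0970
Ea = 8.314 * 0.0970 / 1.5157e-04 = 5320.4115 J/mol
Ea = 5.32 kJ/mol

5.32 kJ/mol


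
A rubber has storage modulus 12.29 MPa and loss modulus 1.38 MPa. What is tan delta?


tan delta = E'' / E'
= 1.38 / 12.29
= 0.1123

tan delta = 0.1123


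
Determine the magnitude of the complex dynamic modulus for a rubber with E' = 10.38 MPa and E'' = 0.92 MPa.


|E*| = sqrt(E'^2 + E''^2)
= sqrt(10.38^2 + 0.92^2)
= sqrt(107.7444 + 0.8464)
= 10.421 MPa

10.421 MPa


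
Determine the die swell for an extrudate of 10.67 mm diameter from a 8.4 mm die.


Die swell ratio = D_extrudate / D_die
= 10.67 / 8.4
= 1.27

Die swell = 1.27


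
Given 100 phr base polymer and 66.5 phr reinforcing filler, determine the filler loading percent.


Filler % = filler / (rubber + filler) * 100
= 66.5 / (100 + 66.5) * 100
= 66.5 / 166.5 * 100
= 39.94%

39.94%


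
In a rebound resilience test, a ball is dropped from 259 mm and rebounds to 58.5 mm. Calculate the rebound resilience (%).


Resilience = h_rebound / h_drop * 100
= 58.5 / 259 * 100
= 22.6%

22.6%


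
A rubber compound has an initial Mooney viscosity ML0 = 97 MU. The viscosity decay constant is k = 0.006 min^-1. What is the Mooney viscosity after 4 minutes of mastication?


ML = ML0 * exp(-k * t)
ML = 97 * exp(-0.006 * 4)
ML = 97 * 0.9763
ML = 94.7 MU

94.7 MU


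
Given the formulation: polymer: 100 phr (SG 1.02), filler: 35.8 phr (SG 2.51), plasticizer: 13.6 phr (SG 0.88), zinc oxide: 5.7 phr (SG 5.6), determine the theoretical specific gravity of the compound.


Sum of weights = 155.1
Volume contributions:
  polymer: 100/1.02 = 98.0392
  filler: 35.8/2.51 = 14.2629
  plasticizer: 13.6/0.88 = 15.4545
  zinc oxide: 5.7/5.6 = 1.0179
Sum of volumes = 128.7746
SG = 155.1 / 128.7746 = 1.204

SG = 1.204


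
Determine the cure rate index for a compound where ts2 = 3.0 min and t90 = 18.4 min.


CRI = 100 / (t90 - ts2)
= 100 / (18.4 - 3.0)
= 100 / 15.4
= 6.49 min^-1

6.49 min^-1


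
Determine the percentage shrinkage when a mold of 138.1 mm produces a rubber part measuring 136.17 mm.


Shrinkage = (mold - part) / mold * 100
= (138.1 - 136.17) / 138.1 * 100
= 1.93 / 138.1 * 100
= 1.4%

1.4%


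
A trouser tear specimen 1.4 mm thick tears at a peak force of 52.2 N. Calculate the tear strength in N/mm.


Tear strength = force / thickness
= 52.2 / 1.4
= 37.29 N/mm

37.29 N/mm


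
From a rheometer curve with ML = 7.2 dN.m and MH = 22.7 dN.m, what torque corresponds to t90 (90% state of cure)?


M90 = ML + 0.9 * (MH - ML)
M90 = 7.2 + 0.9 * (22.7 - 7.2)
M90 = 7.2 + 0.9 * 15.5
M90 = 21.15 dN.m

21.15 dN.m


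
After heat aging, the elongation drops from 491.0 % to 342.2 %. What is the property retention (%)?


Retention = aged / original * 100
= 342.2 / 491.0 * 100
= 69.7%

69.7%


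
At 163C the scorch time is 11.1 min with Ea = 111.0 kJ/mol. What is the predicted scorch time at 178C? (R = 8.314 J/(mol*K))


Convert temperatures: T1 = 163 + 273.15 = 436.15 K, T2 = 178 + 273.15 = 451.15 K
ts2_new = 11.1 * exp(111000 / 8.314 * (1/451.15 - 1/436.15))
1/T2 - 1/T1 = -7.6231e-05
ts2_new = 4.01 min

4.01 min


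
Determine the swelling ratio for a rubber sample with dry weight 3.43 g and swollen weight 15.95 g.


Q = W_swollen / W_dry
Q = 15.95 / 3.43
Q = 4.65

Q = 4.65


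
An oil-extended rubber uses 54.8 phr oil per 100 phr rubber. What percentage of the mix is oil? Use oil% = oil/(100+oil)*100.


Oil % = oil / (100 + oil) * 100
= 54.8 / (100 + 54.8) * 100
= 54.8 / 154.8 * 100
= 35.4%

35.4%


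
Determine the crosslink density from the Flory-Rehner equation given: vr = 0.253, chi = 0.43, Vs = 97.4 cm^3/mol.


ln(1 - vr) = ln(1 - 0.253) = -0.2917
Numerator = -((-0.2917) + 0.253 + 0.43 * 0.253^2) = 0.0112
Denominator = 97.4 * (0.253^(1/3) - 0.253/2) = 49.2815
nu = 0.0112 / 49.2815 = 2.2658e-04 mol/cm^3

2.2658e-04 mol/cm^3


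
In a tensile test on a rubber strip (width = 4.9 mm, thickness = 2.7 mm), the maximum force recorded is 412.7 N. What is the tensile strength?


Area = width * thickness = 4.9 * 2.7 = 13.23 mm^2
TS = force / area = 412.7 / 13.23 = 31.19 MPa

31.19 MPa


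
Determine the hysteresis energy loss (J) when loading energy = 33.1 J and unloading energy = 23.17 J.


Hysteresis loss = loading - unloading
= 33.1 - 23.17
= 9.93 J

9.93 J


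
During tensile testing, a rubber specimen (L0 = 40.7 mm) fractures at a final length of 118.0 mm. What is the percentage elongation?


Elongation = (Lf - L0) / L0 * 100
= (118.0 - 40.7) / 40.7 * 100
= 77.3 / 40.7 * 100
= 189.9%

189.9%


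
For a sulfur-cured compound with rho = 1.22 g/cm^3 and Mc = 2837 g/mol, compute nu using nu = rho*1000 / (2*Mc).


nu = rho * 1000 / (2 * Mc)
nu = 1.22 * 1000 / (2 * 2837)
nu = 1220.0 / 5674
nu = 0.2150 mol/L

0.2150 mol/L


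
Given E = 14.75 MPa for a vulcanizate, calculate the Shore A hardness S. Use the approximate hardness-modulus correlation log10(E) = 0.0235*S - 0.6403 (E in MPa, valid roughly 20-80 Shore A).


log10(E) = 0.0235*S - 0.6403  =>  S = (log10(E) + 0.6403) / 0.0235
log10(14.75) = 1.168792
S = (1.168792 + 0.6403) / 0.0235 = 1.809092 / 0.0235
S = 77.0

Shore A = 77.0


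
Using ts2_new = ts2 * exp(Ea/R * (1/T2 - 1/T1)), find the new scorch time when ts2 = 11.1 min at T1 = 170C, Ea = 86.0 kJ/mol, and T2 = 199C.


Convert temperatures: T1 = 170 + 273.15 = 443.15 K, T2 = 199 + 273.15 = 472.15 K
ts2_new = 11.1 * exp(86000 / 8.314 * (1/472.15 - 1/443.15))
1/T2 - 1/T1 = -1.3860e-04
ts2_new = 2.65 min

2.65 min


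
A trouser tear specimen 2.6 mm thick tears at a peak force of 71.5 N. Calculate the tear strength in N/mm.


Tear strength = force / thickness
= 71.5 / 2.6
= 27.5 N/mm

27.5 N/mm


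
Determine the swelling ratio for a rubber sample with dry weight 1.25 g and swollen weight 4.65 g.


Q = W_swollen / W_dry
Q = 4.65 / 1.25
Q = 3.72

Q = 3.72


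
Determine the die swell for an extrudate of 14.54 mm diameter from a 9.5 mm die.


Die swell ratio = D_extrudate / D_die
= 14.54 / 9.5
= 1.531

Die swell = 1.531


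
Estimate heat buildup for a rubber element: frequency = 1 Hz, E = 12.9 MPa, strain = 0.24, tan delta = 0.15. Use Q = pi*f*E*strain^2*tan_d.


Q = pi * f * E * strain^2 * tan_d
= pi * 1 * 12.9 * 0.24^2 * 0.15
= pi * 1 * 12.9 * 0.0576 * 0.15
= 0.3501

Q = 0.3501


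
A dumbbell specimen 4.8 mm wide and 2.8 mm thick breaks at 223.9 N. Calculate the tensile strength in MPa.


Area = width * thickness = 4.8 * 2.8 = 13.44 mm^2
TS = force / area = 223.9 / 13.44 = 16.66 MPa

16.66 MPa


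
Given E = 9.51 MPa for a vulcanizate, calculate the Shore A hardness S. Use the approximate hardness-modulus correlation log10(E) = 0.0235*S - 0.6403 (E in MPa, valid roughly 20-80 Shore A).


log10(E) = 0.0235*S - 0.6403  =>  S = (log10(E) + 0.6403) / 0.0235
log10(9.51) = 0.978181
S = (0.978181 + 0.6403) / 0.0235 = 1.618481 / 0.0235
S = 68.9

Shore A = 68.9


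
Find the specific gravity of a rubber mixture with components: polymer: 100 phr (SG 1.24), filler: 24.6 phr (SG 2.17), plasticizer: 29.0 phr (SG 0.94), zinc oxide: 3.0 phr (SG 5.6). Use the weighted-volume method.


Sum of weights = 156.6
Volume contributions:
  polymer: 100/1.24 = 80.6452
  filler: 24.6/2.17 = 11.3364
  plasticizer: 29.0/0.94 = 30.8511
  zinc oxide: 3.0/5.6 = 0.5357
Sum of volumes = 123.3683
SG = 156.6 / 123.3683 = 1.269

SG = 1.269


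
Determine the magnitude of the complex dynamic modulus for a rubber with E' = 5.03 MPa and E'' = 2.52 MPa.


|E*| = sqrt(E'^2 + E''^2)
= sqrt(5.03^2 + 2.52^2)
= sqrt(25.3009 + 6.3504)
= 5.626 MPa

5.626 MPa


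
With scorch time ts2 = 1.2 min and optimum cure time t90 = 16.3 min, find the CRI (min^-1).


CRI = 100 / (t90 - ts2)
= 100 / (16.3 - 1.2)
= 100 / 15.1
= 6.62 min^-1

6.62 min^-1


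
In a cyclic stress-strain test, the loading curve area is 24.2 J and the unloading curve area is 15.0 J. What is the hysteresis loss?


Hysteresis loss = loading - unloading
= 24.2 - 15.0
= 9.2 J

9.2 J


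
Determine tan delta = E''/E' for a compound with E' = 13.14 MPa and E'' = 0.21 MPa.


tan delta = E'' / E'
= 0.21 / 13.14
= 0.016

tan delta = 0.016


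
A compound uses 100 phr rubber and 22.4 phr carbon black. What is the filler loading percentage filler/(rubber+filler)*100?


Filler % = filler / (rubber + filler) * 100
= 22.4 / (100 + 22.4) * 100
= 22.4 / 122.4 * 100
= 18.3%

18.3%


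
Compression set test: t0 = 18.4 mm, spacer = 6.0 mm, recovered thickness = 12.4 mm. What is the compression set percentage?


CS = (t0 - recovered) / (t0 - ts) * 100
= (18.4 - 12.4) / (18.4 - 6.0) * 100
= 6.0 / 12.4 * 100
= 48.4%

48.4%


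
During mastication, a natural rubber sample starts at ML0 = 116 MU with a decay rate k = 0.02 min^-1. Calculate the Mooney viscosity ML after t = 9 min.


ML = ML0 * exp(-k * t)
ML = 116 * exp(-0.02 * 9)
ML = 116 * 0.8353
ML = 96.89 MU

96.89 MU


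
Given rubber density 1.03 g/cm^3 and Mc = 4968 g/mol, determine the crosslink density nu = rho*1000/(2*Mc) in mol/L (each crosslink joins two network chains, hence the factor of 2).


nu = rho * 1000 / (2 * Mc)
nu = 1.03 * 1000 / (2 * 4968)
nu = 1030.0 / 9936
nu = 0.1037 mol/L

0.1037 mol/L


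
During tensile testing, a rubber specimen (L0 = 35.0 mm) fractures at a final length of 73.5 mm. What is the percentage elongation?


Elongation = (Lf - L0) / L0 * 100
= (73.5 - 35.0) / 35.0 * 100
= 38.5 / 35.0 * 100
= 110.0%

110.0%


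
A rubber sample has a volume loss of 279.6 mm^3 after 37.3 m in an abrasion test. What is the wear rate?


Rate = volume_loss / distance
= 279.6 / 37.3
= 7.496 mm^3/m

7.496 mm^3/m


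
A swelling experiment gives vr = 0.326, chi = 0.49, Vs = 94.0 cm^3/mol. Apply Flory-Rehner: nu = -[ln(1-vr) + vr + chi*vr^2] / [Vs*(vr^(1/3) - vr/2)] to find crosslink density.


ln(1 - vr) = ln(1 - 0.326) = -0.3945
Numerator = -((-0.3945) + 0.326 + 0.49 * 0.326^2) = 0.0164
Denominator = 94.0 * (0.326^(1/3) - 0.326/2) = 49.3725
nu = 0.0164 / 49.3725 = 3.3318e-04 mol/cm^3

3.3318e-04 mol/cm^3


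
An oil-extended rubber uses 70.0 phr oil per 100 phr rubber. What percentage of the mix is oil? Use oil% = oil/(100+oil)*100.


Oil % = oil / (100 + oil) * 100
= 70.0 / (100 + 70.0) * 100
= 70.0 / 170.0 * 100
= 41.18%

41.18%


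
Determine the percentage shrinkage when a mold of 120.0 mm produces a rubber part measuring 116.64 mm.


Shrinkage = (mold - part) / mold * 100
= (120.0 - 116.64) / 120.0 * 100
= 3.36 / 120.0 * 100
= 2.8%

2.8%


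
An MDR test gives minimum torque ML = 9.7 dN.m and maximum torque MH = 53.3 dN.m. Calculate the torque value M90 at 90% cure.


M90 = ML + 0.9 * (MH - ML)
M90 = 9.7 + 0.9 * (53.3 - 9.7)
M90 = 9.7 + 0.9 * 43.6
M90 = 48.94 dN.m

48.94 dN.m


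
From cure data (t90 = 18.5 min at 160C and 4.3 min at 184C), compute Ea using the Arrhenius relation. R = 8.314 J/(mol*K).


T1 = 433.15 K, T2 = 457.15 K
1/T1 - 1/T2 = 1.2120e-04
ln(t1/t2) = ln(18.5/4.3) = 1.4592
Ea = 8.314 * 1.4592 / 1.2120e-04 = 100091.5605 J/mol
Ea = 100.09 kJ/mol

100.09 kJ/mol


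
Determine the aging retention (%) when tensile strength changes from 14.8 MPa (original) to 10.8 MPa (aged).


Retention = aged / original * 100
= 10.8 / 14.8 * 100
= 73.0%

73.0%


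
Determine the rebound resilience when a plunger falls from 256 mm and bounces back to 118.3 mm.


Resilience = h_rebound / h_drop * 100
= 118.3 / 256 * 100
= 46.2%

46.2%


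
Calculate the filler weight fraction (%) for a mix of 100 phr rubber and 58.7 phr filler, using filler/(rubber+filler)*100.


Filler % = filler / (rubber + filler) * 100
= 58.7 / (100 + 58.7) * 100
= 58.7 / 158.7 * 100
= 36.99%

36.99%


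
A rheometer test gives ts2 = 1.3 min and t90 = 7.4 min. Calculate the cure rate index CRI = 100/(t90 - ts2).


CRI = 100 / (t90 - ts2)
= 100 / (7.4 - 1.3)
= 100 / 6.1
= 16.39 min^-1

16.39 min^-1


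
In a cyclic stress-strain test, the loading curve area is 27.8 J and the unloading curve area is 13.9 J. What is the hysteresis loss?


Hysteresis loss = loading - unloading
= 27.8 - 13.9
= 13.9 J

13.9 J
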